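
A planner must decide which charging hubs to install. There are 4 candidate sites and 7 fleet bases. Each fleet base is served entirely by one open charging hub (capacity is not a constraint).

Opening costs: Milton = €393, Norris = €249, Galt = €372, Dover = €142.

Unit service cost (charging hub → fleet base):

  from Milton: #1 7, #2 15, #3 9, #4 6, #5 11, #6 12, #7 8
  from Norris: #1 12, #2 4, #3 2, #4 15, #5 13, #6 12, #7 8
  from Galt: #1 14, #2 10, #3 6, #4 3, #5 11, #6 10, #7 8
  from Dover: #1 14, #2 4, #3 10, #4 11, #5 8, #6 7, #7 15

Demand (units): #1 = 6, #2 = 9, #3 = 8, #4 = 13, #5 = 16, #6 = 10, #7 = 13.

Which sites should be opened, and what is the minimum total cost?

Open Dover only; minimum total cost 878.

For any fixed open set, each fleet base goes to its cheapest open site; total = fixed + service.
{Dover}: #1→Dover 14·6=84, #2→Dover 4·9=36, #3→Dover 10·8=80, #4→Dover 11·13=143, #5→Dover 8·16=128, #6→Dover 7·10=70, #7→Dover 15·13=195. Service 736; fixed 142; total 878.
{Norris, Dover}: service 569 + fixed 391 = 960
{Norris}: service 751 + fixed 249 = 1000
{Milton, Norris, Galt, Dover}: #1→Milton 7·6=42, #2→Norris 4·9=36, #3→Norris 2·8=16, #4→Galt 3·13=39, #5→Dover 8·16=128, #6→Dover 7·10=70, #7→Milton 8·13=104. Service 435; fixed 1156; total 1591.
No other subset beats 878.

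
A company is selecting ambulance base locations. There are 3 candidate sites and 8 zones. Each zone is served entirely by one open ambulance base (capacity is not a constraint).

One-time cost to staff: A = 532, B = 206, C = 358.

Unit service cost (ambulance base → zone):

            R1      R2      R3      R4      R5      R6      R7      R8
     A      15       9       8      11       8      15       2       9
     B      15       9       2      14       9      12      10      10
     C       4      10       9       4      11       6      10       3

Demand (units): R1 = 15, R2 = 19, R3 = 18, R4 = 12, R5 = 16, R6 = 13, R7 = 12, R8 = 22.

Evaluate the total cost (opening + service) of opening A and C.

Total cost: 1609

Each zone is assigned to its cheapest site among the open ones.
{A, C}: R1→C 4·15=60, R2→A 9·19=171, R3→A 8·18=144, R4→C 4·12=48, R5→A 8·16=128, R6→C 6·13=78, R7→A 2·12=24, R8→C 3·22=66. Service 719; fixed 890; total 1609.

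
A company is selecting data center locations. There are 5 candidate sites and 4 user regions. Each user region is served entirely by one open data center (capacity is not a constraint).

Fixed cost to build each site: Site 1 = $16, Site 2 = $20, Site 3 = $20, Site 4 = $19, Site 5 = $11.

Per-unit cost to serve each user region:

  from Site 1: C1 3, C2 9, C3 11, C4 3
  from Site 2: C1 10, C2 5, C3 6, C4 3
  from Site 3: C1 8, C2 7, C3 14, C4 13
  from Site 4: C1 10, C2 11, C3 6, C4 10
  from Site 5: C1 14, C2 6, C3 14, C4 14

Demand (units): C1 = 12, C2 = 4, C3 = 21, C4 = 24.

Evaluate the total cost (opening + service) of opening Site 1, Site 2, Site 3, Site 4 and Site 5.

Total cost: 340

Each user region is assigned to its cheapest site among the open ones.
{Site 1, Site 2, Site 3, Site 4, Site 5}: C1→Site 1 3·12=36, C2→Site 2 5·4=20, C3→Site 2 6·21=126, C4→Site 1 3·24=72. Service 254; fixed 86; total 340.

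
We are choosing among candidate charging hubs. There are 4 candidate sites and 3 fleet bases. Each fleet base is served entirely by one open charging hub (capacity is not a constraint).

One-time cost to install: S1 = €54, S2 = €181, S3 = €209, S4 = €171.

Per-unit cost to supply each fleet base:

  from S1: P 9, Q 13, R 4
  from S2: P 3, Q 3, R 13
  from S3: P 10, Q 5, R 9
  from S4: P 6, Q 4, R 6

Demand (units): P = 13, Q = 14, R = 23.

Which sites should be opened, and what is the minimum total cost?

Open S1 and S2; minimum total cost 408.

For any fixed open set, each fleet base goes to its cheapest open site; total = fixed + service.
{S1, S2}: P→S2 3·13=39, Q→S2 3·14=42, R→S1 4·23=92. Service 173; fixed 235; total 408.
{S4}: P→S4 6·13=78, Q→S4 4·14=56, R→S4 6·23=138. Service 272; fixed 171; total 443.
{S1}: service 391 + fixed 54 = 445
{S1, S2, S3, S4}: P→S2 3·13=39, Q→S2 3·14=42, R→S1 4·23=92. Service 173; fixed 615; total 788.
No other subset beats 408.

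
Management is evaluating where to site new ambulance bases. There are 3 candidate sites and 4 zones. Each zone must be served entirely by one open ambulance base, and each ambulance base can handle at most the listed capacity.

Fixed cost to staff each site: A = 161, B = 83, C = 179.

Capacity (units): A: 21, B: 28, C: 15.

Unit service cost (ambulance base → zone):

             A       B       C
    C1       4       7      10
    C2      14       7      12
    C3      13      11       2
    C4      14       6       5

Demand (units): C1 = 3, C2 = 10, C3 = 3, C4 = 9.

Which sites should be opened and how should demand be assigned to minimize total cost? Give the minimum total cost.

Minimum total cost: 261

Open {B}: C1→B 7·3=21, C2→B 7·10=70, C3→B 11·3=33, C4→B 6·9=54.
Loads: B carries 25/28. Service 178; fixed 83; total 261.
Next best feasible plan costs 404.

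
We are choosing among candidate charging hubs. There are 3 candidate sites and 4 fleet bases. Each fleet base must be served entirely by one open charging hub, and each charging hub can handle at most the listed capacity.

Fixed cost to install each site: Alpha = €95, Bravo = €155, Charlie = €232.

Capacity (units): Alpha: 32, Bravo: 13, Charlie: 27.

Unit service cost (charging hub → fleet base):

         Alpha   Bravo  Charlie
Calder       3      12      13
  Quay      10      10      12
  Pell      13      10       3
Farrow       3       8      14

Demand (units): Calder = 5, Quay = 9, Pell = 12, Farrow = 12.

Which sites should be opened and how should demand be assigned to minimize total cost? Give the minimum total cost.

Open {Alpha, Charlie}: Calder→Alpha 3·5=15, Quay→Alpha 10·9=90, Pell→Charlie 3·12=36, Farrow→Alpha 3·12=36.
Loads: Alpha carries 26/32, Charlie carries 12/27. Service 177; fixed 327; total 504.
Next best feasible plan costs 511.

Minimum total cost: 504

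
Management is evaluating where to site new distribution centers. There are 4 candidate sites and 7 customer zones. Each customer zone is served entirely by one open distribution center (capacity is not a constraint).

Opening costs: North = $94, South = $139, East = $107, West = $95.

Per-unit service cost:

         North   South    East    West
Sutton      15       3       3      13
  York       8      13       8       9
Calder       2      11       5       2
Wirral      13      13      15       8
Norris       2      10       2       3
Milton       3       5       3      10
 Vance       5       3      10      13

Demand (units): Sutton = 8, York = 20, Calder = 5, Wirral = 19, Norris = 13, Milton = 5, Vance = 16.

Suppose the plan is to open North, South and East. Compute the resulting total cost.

Each customer zone is assigned to its cheapest site among the open ones.
{North, South, East}: Sutton→South 3·8=24, York→North 8·20=160, Calder→North 2·5=10, Wirral→North 13·19=247, Norris→North 2·13=26, Milton→North 3·5=15, Vance→South 3·16=48. Service 530; fixed 340; total 870.

Total cost: 870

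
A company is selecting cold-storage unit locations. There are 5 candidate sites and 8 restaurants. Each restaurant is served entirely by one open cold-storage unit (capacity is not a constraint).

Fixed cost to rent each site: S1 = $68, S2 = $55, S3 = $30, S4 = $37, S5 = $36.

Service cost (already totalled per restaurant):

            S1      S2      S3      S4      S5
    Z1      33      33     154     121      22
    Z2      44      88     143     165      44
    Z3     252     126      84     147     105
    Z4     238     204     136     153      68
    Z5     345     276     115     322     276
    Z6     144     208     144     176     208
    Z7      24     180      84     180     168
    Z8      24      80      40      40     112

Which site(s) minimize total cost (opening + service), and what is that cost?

Open S1, S3 and S5; minimum total cost 659.

For any fixed open set, each restaurant goes to its cheapest open site; total = fixed + service.
{S1, S3, S5}: Z1→S5 22, Z2→S1 44, Z3→S3 84, Z4→S5 68, Z5→S3 115, Z6→S1 144, Z7→S1 24, Z8→S1 24. Service 525; fixed 134; total 659.
{S3, S5}: service 601 + fixed 66 = 667
{S1, S3, S4, S5}: service 525 + fixed 171 = 696
{S1, S2, S3, S4, S5}: service 525 + fixed 226 = 751
No other subset beats 659.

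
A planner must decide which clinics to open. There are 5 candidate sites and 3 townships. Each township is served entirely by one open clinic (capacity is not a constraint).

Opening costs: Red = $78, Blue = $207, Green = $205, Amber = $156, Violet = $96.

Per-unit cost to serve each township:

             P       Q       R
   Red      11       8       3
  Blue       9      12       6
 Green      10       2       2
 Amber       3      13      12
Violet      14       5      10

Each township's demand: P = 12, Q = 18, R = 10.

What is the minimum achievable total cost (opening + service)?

For any fixed open set, each township goes to its cheapest open site; total = fixed + service.
{Green}: P→Green 10·12=120, Q→Green 2·18=36, R→Green 2·10=20. Service 176; fixed 205; total 381.
{Red}: P→Red 11·12=132, Q→Red 8·18=144, R→Red 3·10=30. Service 306; fixed 78; total 384.
{Red, Violet}: service 252 + fixed 174 = 426
{Red, Blue, Green, Amber, Violet}: service 92 + fixed 742 = 834
No other subset beats 381.

Minimum total cost: 381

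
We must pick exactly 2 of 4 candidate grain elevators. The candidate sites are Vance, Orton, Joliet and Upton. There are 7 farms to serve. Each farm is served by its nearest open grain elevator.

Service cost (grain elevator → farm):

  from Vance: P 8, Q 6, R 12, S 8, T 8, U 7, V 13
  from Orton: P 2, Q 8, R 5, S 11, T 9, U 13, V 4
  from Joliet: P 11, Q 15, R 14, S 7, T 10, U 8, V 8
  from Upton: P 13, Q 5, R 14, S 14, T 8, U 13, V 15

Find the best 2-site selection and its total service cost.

With exactly 2 open, each farm uses its cheapest among the chosen.
{Vance, Orton}: P→Orton 2, Q→Vance 6, R→Orton 5, S→Vance 8, T→Vance 8, U→Vance 7, V→Orton 4. Service cost 40.
{Orton, Joliet}: service cost 43
{Orton, Upton}: service cost 48
Among all 6 size-2 choices, {Vance, Orton} is lowest.

Choose Vance and Orton; total service cost 40.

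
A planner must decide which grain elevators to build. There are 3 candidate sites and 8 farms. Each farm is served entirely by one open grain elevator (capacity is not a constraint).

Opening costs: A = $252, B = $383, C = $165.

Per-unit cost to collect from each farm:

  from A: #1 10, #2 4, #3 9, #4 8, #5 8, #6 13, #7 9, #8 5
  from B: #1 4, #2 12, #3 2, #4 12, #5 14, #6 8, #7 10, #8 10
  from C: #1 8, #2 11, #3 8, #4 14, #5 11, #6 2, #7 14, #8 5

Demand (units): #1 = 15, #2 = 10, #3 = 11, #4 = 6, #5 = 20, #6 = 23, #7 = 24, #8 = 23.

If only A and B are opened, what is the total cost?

Total cost: 1480

Each farm is assigned to its cheapest site among the open ones.
{A, B}: #1→B 4·15=60, #2→A 4·10=40, #3→B 2·11=22, #4→A 8·6=48, #5→A 8·20=160, #6→B 8·23=184, #7→A 9·24=216, #8→A 5·23=115. Service 845; fixed 635; total 1480.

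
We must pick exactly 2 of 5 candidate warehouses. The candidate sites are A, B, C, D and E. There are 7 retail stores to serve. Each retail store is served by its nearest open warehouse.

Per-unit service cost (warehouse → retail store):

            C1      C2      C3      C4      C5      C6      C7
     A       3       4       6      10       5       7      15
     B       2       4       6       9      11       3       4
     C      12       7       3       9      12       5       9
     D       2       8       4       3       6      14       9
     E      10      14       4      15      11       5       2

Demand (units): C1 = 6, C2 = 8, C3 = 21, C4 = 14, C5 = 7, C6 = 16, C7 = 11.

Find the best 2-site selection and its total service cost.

With exactly 2 open, each retail store uses its cheapest among the chosen.
{B, D}: C1→B 2·6=12, C2→B 4·8=32, C3→D 4·21=84, C4→D 3·14=42, C5→D 6·7=42, C6→B 3·16=48, C7→B 4·11=44. Service cost 304.
{D, E}: service cost 346
{C, D}: service cost 394
Among all 10 size-2 choices, {B, D} is lowest.

Choose B and D; total service cost 304.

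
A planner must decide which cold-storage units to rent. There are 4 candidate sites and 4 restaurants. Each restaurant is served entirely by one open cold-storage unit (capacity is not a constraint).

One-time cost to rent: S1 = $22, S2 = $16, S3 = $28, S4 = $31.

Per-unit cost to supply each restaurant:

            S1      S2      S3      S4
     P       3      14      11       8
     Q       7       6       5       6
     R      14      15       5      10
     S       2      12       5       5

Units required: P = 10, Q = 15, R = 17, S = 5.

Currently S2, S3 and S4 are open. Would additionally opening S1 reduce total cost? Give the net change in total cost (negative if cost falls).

Current service cost with {S2, S3, S4}: 265.
Adding S1: each restaurant re-picks its cheapest; new service cost 200, saving 65.
Extra fixed cost: 22. Net change = 22 − 65 = -43.
(Totals: 340 → 297.)

Yes — net change −43 (cost falls by 43).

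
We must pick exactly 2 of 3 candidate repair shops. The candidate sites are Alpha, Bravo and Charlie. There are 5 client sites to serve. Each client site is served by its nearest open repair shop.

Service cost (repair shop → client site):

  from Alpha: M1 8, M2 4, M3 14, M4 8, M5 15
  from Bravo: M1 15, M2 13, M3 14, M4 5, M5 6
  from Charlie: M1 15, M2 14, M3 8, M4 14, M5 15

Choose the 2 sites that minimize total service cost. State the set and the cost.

Choose Alpha and Bravo; total service cost 37.

With exactly 2 open, each client site uses its cheapest among the chosen.
{Alpha, Bravo}: M1→Alpha 8, M2→Alpha 4, M3→Alpha 14, M4→Bravo 5, M5→Bravo 6. Service cost 37.
{Alpha, Charlie}: service cost 43
{Bravo, Charlie}: service cost 47
Among all 3 size-2 choices, {Alpha, Bravo} is lowest.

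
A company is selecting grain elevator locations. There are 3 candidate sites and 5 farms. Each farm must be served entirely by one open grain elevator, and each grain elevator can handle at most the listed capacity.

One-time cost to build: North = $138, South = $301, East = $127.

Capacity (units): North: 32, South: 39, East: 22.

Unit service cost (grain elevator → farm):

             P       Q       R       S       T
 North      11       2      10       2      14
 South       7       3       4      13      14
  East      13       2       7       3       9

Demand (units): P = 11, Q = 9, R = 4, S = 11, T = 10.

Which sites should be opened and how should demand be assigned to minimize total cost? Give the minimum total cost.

Open {North, East}: P→North 11·11=121, Q→North 2·9=18, R→East 7·4=28, S→North 2·11=22, T→East 9·10=90.
Loads: North carries 31/32, East carries 14/22. Service 279; fixed 265; total 544.
Next best feasible plan costs 556.

Minimum total cost: 544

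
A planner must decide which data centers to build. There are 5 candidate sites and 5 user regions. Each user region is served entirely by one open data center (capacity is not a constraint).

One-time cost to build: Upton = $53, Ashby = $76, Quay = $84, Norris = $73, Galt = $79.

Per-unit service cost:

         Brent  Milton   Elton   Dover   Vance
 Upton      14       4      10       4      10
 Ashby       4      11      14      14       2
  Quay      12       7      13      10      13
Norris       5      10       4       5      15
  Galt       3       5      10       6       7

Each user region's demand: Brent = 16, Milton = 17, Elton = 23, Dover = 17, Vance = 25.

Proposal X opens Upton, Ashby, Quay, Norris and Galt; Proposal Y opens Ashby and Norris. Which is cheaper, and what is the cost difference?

Proposal X: {Upton, Ashby, Quay, Norris, Galt}: Brent→Galt 3·16=48, Milton→Upton 4·17=68, Elton→Norris 4·23=92, Dover→Upton 4·17=68, Vance→Ashby 2·25=50. Service 326; fixed 365; total 691.
Proposal Y: {Ashby, Norris}: Brent→Ashby 4·16=64, Milton→Norris 10·17=170, Elton→Norris 4·23=92, Dover→Norris 5·17=85, Vance→Ashby 2·25=50. Service 461; fixed 149; total 610.
Difference: |691 − 610| = 81.

Proposal Y is cheaper by 81.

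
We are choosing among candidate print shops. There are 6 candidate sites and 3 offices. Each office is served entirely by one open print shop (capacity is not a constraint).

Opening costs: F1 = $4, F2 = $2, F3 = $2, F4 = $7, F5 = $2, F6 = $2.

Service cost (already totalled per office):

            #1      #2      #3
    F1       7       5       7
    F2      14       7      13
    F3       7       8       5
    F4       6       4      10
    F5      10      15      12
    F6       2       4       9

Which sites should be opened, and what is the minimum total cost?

For any fixed open set, each office goes to its cheapest open site; total = fixed + service.
{F3, F6}: #1→F6 2, #2→F6 4, #3→F3 5. Service 11; fixed 4; total 15.
{F2, F3, F6}: #1→F6 2, #2→F6 4, #3→F3 5. Service 11; fixed 6; total 17.
{F3, F5, F6}: #1→F6 2, #2→F6 4, #3→F3 5. Service 11; fixed 6; total 17.
{F1, F2, F3, F4, F5, F6}: #1→F6 2, #2→F4 4, #3→F3 5. Service 11; fixed 19; total 30.
No other subset beats 15.

Open F3 and F6; minimum total cost 15.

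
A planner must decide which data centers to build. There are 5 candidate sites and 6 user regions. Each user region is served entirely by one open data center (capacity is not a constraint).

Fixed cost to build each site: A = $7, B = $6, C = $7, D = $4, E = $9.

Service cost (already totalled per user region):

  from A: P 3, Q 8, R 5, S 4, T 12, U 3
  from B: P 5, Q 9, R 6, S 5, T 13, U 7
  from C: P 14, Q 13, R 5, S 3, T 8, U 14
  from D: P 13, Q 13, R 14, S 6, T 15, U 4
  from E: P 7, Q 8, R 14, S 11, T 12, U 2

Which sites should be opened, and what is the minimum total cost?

Open A only; minimum total cost 42.

For any fixed open set, each user region goes to its cheapest open site; total = fixed + service.
{A}: P→A 3, Q→A 8, R→A 5, S→A 4, T→A 12, U→A 3. Service 35; fixed 7; total 42.
{A, C}: service 30 + fixed 14 = 44
{A, D}: service 35 + fixed 11 = 46
{A, B, C, D, E}: P→A 3, Q→A 8, R→A 5, S→C 3, T→C 8, U→E 2. Service 29; fixed 33; total 62.
No other subset beats 42.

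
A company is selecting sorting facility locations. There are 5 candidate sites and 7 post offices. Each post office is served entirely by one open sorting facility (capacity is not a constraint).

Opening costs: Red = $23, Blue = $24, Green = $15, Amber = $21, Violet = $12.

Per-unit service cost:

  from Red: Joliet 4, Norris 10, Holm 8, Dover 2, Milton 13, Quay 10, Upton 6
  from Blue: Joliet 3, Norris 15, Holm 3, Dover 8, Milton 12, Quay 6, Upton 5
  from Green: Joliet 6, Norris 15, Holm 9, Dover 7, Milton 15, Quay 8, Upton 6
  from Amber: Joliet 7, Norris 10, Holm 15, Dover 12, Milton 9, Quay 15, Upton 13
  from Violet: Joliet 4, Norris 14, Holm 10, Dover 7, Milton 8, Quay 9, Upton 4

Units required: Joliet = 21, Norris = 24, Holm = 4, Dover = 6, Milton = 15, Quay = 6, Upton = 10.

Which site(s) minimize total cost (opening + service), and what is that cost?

Open Red, Blue and Violet; minimum total cost 582.

For any fixed open set, each post office goes to its cheapest open site; total = fixed + service.
{Red, Blue, Violet}: Joliet→Blue 3·21=63, Norris→Red 10·24=240, Holm→Blue 3·4=12, Dover→Red 2·6=12, Milton→Violet 8·15=120, Quay→Blue 6·6=36, Upton→Violet 4·10=40. Service 523; fixed 59; total 582.
{Red, Blue, Green, Violet}: Joliet→Blue 3·21=63, Norris→Red 10·24=240, Holm→Blue 3·4=12, Dover→Red 2·6=12, Milton→Violet 8·15=120, Quay→Blue 6·6=36, Upton→Violet 4·10=40. Service 523; fixed 74; total 597.
{Red, Blue, Amber, Violet}: Joliet→Blue 3·21=63, Norris→Red 10·24=240, Holm→Blue 3·4=12, Dover→Red 2·6=12, Milton→Violet 8·15=120, Quay→Blue 6·6=36, Upton→Violet 4·10=40. Service 523; fixed 80; total 603.
{Red, Blue, Green, Amber, Violet}: service 523 + fixed 95 = 618
No other subset beats 582.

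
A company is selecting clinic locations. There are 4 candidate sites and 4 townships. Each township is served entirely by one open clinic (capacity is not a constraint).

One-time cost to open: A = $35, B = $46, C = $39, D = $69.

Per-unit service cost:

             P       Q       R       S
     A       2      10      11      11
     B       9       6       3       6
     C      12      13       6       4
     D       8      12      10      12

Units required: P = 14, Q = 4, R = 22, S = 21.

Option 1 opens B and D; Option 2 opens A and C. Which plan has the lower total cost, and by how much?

Option 1: {B, D}: P→D 8·14=112, Q→B 6·4=24, R→B 3·22=66, S→B 6·21=126. Service 328; fixed 115; total 443.
Option 2: {A, C}: P→A 2·14=28, Q→A 10·4=40, R→C 6·22=132, S→C 4·21=84. Service 284; fixed 74; total 358.
Difference: |443 − 358| = 85.

Option 2 is cheaper by 85.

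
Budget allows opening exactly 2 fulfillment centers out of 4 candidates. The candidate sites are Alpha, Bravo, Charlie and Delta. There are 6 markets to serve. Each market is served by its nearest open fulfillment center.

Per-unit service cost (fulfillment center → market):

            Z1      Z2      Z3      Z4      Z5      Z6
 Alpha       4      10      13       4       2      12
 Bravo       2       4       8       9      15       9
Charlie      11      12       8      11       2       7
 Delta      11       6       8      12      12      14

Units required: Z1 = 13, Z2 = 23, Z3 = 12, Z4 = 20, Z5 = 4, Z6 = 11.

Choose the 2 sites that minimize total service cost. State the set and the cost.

With exactly 2 open, each market uses its cheapest among the chosen.
{Alpha, Bravo}: Z1→Bravo 2·13=26, Z2→Bravo 4·23=92, Z3→Bravo 8·12=96, Z4→Alpha 4·20=80, Z5→Alpha 2·4=8, Z6→Bravo 9·11=99. Service cost 401.
{Bravo, Charlie}: service cost 479
{Alpha, Delta}: service cost 506
Among all 6 size-2 choices, {Alpha, Bravo} is lowest.

Choose Alpha and Bravo; total service cost 401.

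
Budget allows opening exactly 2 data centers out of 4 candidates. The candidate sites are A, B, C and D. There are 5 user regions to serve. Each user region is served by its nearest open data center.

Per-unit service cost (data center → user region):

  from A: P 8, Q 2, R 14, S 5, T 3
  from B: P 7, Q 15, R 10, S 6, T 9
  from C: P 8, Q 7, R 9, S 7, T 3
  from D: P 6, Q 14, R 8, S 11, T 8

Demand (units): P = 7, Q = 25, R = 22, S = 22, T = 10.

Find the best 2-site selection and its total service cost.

With exactly 2 open, each user region uses its cheapest among the chosen.
{A, D}: P→D 6·7=42, Q→A 2·25=50, R→D 8·22=176, S→A 5·22=110, T→A 3·10=30. Service cost 408.
{A, C}: service cost 444
{A, B}: service cost 459
Among all 6 size-2 choices, {A, D} is lowest.

Choose A and D; total service cost 408.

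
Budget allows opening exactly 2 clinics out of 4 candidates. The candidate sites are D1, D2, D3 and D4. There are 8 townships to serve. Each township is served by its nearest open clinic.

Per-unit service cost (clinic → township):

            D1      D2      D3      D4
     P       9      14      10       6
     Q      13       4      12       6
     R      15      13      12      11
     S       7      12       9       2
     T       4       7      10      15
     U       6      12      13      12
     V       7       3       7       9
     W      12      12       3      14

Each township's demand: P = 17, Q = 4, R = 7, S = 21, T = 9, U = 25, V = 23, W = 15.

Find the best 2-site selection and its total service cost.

Choose D1 and D4; total service cost 772.

With exactly 2 open, each township uses its cheapest among the chosen.
{D1, D4}: P→D4 6·17=102, Q→D4 6·4=24, R→D4 11·7=77, S→D4 2·21=42, T→D1 4·9=36, U→D1 6·25=150, V→D1 7·23=161, W→D1 12·15=180. Service cost 772.
{D1, D3}: service cost 824
{D3, D4}: service cost 841
Among all 6 size-2 choices, {D1, D4} is lowest.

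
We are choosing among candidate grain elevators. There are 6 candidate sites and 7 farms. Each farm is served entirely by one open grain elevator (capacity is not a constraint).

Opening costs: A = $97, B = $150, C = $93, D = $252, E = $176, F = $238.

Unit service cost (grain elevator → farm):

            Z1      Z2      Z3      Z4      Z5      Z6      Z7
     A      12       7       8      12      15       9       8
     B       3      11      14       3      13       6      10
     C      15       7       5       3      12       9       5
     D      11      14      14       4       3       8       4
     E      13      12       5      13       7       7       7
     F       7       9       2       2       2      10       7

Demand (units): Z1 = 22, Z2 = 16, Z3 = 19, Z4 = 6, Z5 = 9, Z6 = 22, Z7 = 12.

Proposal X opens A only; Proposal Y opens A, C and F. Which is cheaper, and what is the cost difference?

Proposal Y is cheaper by 106.

Proposal X: {A}: Z1→A 12·22=264, Z2→A 7·16=112, Z3→A 8·19=152, Z4→A 12·6=72, Z5→A 15·9=135, Z6→A 9·22=198, Z7→A 8·12=96. Service 1029; fixed 97; total 1126.
Proposal Y: {A, C, F}: Z1→F 7·22=154, Z2→A 7·16=112, Z3→F 2·19=38, Z4→F 2·6=12, Z5→F 2·9=18, Z6→A 9·22=198, Z7→C 5·12=60. Service 592; fixed 428; total 1020.
Difference: |1126 − 1020| = 106.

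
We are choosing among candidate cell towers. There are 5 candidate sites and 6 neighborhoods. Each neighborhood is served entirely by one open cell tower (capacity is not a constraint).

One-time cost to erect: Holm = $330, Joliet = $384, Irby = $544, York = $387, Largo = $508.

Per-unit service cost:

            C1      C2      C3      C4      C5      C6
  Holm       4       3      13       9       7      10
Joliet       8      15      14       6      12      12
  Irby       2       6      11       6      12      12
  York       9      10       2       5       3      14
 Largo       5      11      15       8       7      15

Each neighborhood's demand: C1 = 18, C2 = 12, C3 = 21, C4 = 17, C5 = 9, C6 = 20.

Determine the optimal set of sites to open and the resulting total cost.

Open York only; minimum total cost 1103.

For any fixed open set, each neighborhood goes to its cheapest open site; total = fixed + service.
{York}: C1→York 9·18=162, C2→York 10·12=120, C3→York 2·21=42, C4→York 5·17=85, C5→York 3·9=27, C6→York 14·20=280. Service 716; fixed 387; total 1103.
{Holm}: service 797 + fixed 330 = 1127
{Holm, York}: C1→Holm 4·18=72, C2→Holm 3·12=36, C3→York 2·21=42, C4→York 5·17=85, C5→York 3·9=27, C6→Holm 10·20=200. Service 462; fixed 717; total 1179.
{Holm, Joliet, Irby, York, Largo}: service 426 + fixed 2153 = 2579
No other subset beats 1103.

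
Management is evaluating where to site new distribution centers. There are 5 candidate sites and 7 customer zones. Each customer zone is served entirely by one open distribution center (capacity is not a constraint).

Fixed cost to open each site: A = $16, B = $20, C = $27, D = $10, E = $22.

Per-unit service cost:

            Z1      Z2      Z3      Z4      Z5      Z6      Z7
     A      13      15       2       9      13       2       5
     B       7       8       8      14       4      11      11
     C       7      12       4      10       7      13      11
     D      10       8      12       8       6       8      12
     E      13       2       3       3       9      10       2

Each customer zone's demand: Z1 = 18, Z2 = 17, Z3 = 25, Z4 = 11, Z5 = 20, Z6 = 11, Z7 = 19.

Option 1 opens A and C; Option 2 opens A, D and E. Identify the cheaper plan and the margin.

Option 2 is cheaper by 254.

Option 1: {A, C}: Z1→C 7·18=126, Z2→C 12·17=204, Z3→A 2·25=50, Z4→A 9·11=99, Z5→C 7·20=140, Z6→A 2·11=22, Z7→A 5·19=95. Service 736; fixed 43; total 779.
Option 2: {A, D, E}: Z1→D 10·18=180, Z2→E 2·17=34, Z3→A 2·25=50, Z4→E 3·11=33, Z5→D 6·20=120, Z6→A 2·11=22, Z7→E 2·19=38. Service 477; fixed 48; total 525.
Difference: |779 − 525| = 254.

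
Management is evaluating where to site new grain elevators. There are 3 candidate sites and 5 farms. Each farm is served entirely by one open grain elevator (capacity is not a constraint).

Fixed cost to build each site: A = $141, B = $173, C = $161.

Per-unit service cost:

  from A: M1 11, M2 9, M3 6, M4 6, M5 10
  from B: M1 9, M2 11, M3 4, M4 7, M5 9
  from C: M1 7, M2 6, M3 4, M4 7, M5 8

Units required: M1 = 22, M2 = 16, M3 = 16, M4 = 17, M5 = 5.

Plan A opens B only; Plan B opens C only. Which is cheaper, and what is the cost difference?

Plan A: {B}: M1→B 9·22=198, M2→B 11·16=176, M3→B 4·16=64, M4→B 7·17=119, M5→B 9·5=45. Service 602; fixed 173; total 775.
Plan B: {C}: M1→C 7·22=154, M2→C 6·16=96, M3→C 4·16=64, M4→C 7·17=119, M5→C 8·5=40. Service 473; fixed 161; total 634.
Difference: |775 − 634| = 141.

Plan B is cheaper by 141.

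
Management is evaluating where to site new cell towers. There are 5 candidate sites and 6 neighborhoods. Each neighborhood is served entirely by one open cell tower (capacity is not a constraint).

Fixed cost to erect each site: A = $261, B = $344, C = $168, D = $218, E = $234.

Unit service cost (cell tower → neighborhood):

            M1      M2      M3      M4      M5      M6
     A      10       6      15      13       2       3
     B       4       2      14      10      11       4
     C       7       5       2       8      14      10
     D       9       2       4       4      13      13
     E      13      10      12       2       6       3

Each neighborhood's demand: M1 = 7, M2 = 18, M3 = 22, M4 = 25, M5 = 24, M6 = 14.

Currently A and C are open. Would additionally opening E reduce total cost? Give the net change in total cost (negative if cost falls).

Current service cost with {A, C}: 473.
Adding E: each neighborhood re-picks its cheapest; new service cost 323, saving 150.
Extra fixed cost: 234. Net change = 234 − 150 = 84.
(Totals: 902 → 986.)

No — net change +84 (cost rises by 84).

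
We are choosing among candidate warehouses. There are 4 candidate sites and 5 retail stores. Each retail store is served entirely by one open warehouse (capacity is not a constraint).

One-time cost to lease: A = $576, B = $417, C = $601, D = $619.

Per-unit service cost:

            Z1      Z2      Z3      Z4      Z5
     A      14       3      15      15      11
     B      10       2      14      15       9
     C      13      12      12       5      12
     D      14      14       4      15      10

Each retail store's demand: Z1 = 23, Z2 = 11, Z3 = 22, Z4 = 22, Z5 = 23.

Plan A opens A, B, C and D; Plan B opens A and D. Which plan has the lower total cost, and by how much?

Plan B is cheaper by 672.

Plan A: {A, B, C, D}: Z1→B 10·23=230, Z2→B 2·11=22, Z3→D 4·22=88, Z4→C 5·22=110, Z5→B 9·23=207. Service 657; fixed 2213; total 2870.
Plan B: {A, D}: Z1→A 14·23=322, Z2→A 3·11=33, Z3→D 4·22=88, Z4→A 15·22=330, Z5→D 10·23=230. Service 1003; fixed 1195; total 2198.
Difference: |2870 − 2198| = 672.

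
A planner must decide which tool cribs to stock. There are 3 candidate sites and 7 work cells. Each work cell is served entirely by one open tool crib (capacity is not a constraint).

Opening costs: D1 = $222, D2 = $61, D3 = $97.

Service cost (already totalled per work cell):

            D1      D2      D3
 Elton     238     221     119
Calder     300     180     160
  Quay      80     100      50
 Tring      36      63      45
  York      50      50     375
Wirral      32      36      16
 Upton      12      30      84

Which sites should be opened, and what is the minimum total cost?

Open D2 and D3; minimum total cost 628.

For any fixed open set, each work cell goes to its cheapest open site; total = fixed + service.
{D2, D3}: Elton→D3 119, Calder→D3 160, Quay→D3 50, Tring→D3 45, York→D2 50, Wirral→D3 16, Upton→D2 30. Service 470; fixed 158; total 628.
{D2}: service 680 + fixed 61 = 741
{D1, D3}: service 443 + fixed 319 = 762
{D1, D2, D3}: service 443 + fixed 380 = 823
(All 7 nonempty subsets were checked; D2 and D3 is lowest.)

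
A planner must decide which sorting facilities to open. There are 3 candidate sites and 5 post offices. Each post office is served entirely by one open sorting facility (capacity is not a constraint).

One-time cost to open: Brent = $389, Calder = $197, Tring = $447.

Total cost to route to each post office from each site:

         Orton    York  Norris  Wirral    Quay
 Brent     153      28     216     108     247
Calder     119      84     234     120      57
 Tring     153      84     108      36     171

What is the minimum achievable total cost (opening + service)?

For any fixed open set, each post office goes to its cheapest open site; total = fixed + service.
{Calder}: Orton→Calder 119, York→Calder 84, Norris→Calder 234, Wirral→Calder 120, Quay→Calder 57. Service 614; fixed 197; total 811.
{Tring}: service 552 + fixed 447 = 999
{Calder, Tring}: service 404 + fixed 644 = 1048
{Brent, Calder, Tring}: service 348 + fixed 1033 = 1381
No other subset beats 811.

Minimum total cost: 811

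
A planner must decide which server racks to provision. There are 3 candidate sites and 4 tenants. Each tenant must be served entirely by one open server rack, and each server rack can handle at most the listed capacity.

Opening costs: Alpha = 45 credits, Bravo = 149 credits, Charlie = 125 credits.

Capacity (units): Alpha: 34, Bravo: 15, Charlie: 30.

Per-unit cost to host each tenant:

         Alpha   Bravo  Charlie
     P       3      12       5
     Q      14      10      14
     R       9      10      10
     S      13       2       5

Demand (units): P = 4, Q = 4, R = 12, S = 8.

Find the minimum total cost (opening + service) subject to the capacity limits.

Minimum total cost: 325

Open {Alpha}: P→Alpha 3·4=12, Q→Alpha 14·4=56, R→Alpha 9·12=108, S→Alpha 13·8=104.
Loads: Alpha carries 28/34. Service 280; fixed 45; total 325.
Next best feasible plan costs 361.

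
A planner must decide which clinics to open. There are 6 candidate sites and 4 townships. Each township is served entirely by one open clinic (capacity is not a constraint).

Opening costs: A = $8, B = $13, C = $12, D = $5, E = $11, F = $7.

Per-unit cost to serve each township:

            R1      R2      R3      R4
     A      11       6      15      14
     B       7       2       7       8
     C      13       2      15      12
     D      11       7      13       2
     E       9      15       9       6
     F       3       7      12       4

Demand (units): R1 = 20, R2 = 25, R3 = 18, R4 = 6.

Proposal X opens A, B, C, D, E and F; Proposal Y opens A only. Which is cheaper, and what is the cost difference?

Proposal X: {A, B, C, D, E, F}: R1→F 3·20=60, R2→B 2·25=50, R3→B 7·18=126, R4→D 2·6=12. Service 248; fixed 56; total 304.
Proposal Y: {A}: R1→A 11·20=220, R2→A 6·25=150, R3→A 15·18=270, R4→A 14·6=84. Service 724; fixed 8; total 732.
Difference: |304 − 732| = 428.

Proposal X is cheaper by 428.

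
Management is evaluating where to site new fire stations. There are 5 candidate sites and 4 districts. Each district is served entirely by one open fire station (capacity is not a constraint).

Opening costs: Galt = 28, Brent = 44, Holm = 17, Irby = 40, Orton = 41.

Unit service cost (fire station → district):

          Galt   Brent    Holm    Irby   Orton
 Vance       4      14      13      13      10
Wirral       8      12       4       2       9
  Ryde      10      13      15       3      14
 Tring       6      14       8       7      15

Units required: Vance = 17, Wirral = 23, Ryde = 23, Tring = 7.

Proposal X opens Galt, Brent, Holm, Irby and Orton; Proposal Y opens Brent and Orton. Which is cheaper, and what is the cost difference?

Proposal X: {Galt, Brent, Holm, Irby, Orton}: Vance→Galt 4·17=68, Wirral→Irby 2·23=46, Ryde→Irby 3·23=69, Tring→Galt 6·7=42. Service 225; fixed 170; total 395.
Proposal Y: {Brent, Orton}: Vance→Orton 10·17=170, Wirral→Orton 9·23=207, Ryde→Brent 13·23=299, Tring→Brent 14·7=98. Service 774; fixed 85; total 859.
Difference: |395 − 859| = 464.

Proposal X is cheaper by 464.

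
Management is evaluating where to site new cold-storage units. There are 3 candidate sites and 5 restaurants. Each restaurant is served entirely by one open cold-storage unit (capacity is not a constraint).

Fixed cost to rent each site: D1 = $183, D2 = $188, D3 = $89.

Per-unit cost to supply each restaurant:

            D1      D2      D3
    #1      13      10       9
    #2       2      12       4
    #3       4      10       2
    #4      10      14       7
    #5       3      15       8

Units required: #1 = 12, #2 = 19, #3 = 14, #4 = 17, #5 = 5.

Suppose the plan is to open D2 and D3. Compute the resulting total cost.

Total cost: 648

Each restaurant is assigned to its cheapest site among the open ones.
{D2, D3}: #1→D3 9·12=108, #2→D3 4·19=76, #3→D3 2·14=28, #4→D3 7·17=119, #5→D3 8·5=40. Service 371; fixed 277; total 648.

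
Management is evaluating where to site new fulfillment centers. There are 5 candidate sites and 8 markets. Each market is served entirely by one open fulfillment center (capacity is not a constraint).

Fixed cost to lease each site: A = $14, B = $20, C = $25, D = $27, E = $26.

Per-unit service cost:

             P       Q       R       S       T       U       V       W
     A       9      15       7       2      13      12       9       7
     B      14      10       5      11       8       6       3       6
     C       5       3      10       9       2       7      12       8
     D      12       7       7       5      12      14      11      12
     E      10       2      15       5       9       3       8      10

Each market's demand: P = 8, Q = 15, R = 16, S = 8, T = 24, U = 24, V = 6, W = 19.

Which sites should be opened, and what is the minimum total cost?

For any fixed open set, each market goes to its cheapest open site; total = fixed + service.
{A, B, C, E}: P→C 5·8=40, Q→E 2·15=30, R→B 5·16=80, S→A 2·8=16, T→C 2·24=48, U→E 3·24=72, V→B 3·6=18, W→B 6·19=114. Service 418; fixed 85; total 503.
{B, C, E}: service 442 + fixed 71 = 513
{A, B, C, D, E}: service 418 + fixed 112 = 530
{A}: service 1212 + fixed 14 = 1226
No other subset beats 503.

Open A, B, C and E; minimum total cost 503.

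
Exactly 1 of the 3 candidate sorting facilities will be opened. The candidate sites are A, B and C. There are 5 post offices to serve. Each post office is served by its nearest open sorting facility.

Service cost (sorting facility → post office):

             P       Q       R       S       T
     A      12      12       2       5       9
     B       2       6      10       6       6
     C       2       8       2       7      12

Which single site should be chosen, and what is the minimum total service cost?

Choose B only; total service cost 30.

With exactly 1 open, each post office uses its cheapest among the chosen.
{B}: P→B 2, Q→B 6, R→B 10, S→B 6, T→B 6. Service cost 30.
{C}: service cost 31
{A}: service cost 40
Among all 3 size-1 choices, {B} is lowest.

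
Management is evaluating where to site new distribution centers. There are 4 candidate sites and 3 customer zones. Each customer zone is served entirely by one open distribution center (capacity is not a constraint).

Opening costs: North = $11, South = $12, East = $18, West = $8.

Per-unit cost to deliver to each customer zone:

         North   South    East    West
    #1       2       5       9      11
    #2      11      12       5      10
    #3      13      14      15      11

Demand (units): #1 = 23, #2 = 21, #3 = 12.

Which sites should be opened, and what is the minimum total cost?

For any fixed open set, each customer zone goes to its cheapest open site; total = fixed + service.
{North, East, West}: #1→North 2·23=46, #2→East 5·21=105, #3→West 11·12=132. Service 283; fixed 37; total 320.
{North, South, East, West}: #1→North 2·23=46, #2→East 5·21=105, #3→West 11·12=132. Service 283; fixed 49; total 332.
{North, East}: service 307 + fixed 29 = 336
{West}: #1→West 11·23=253, #2→West 10·21=210, #3→West 11·12=132. Service 595; fixed 8; total 603.
No other subset beats 320.

Open North, East and West; minimum total cost 320.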